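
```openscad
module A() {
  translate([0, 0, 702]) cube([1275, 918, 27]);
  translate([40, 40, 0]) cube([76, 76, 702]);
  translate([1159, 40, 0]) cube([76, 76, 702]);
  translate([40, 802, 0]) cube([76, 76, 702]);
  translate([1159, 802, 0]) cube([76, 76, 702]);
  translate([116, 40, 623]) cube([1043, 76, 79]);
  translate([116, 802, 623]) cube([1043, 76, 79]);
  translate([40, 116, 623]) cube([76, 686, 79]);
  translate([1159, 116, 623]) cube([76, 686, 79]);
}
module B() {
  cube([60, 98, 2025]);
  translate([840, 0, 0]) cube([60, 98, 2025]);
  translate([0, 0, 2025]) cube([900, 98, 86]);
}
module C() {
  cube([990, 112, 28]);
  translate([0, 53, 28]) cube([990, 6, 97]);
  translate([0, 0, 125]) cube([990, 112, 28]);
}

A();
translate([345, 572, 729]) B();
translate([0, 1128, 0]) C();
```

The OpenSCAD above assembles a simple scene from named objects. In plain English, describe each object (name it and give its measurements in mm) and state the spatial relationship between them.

A is a table: top 1275 mm (x) × 918 mm (y), 27 mm thick, upper face at z = 729 mm, on four 76×76 mm square legs, each inset 40 mm from the nearest pair of top edges, running from z = 0 to the bottom of the top. Four apron rails, 76 mm thick and 79 mm tall, run between adjacent legs with their top edges flush with the underside of the top and their outer faces flush with the legs' outer faces.

B is a rectangular door frame: two vertical jambs of 60×98 mm section, 2025 mm tall, with a clear opening 780 mm wide between their inner faces. A header 86 mm tall and 98 mm deep lies on top of the jambs and spans the full outside width.

C is an I-beam lying along x, 990 mm long. Overall section height 153 mm. Two flanges 112 mm wide (y) and 28 mm thick, one on the floor and one at the top; a web 6 mm thick runs between them, centred on the flange width.

The door frame is on top of the table. The I-beam is on the floor beside the table on its +y side.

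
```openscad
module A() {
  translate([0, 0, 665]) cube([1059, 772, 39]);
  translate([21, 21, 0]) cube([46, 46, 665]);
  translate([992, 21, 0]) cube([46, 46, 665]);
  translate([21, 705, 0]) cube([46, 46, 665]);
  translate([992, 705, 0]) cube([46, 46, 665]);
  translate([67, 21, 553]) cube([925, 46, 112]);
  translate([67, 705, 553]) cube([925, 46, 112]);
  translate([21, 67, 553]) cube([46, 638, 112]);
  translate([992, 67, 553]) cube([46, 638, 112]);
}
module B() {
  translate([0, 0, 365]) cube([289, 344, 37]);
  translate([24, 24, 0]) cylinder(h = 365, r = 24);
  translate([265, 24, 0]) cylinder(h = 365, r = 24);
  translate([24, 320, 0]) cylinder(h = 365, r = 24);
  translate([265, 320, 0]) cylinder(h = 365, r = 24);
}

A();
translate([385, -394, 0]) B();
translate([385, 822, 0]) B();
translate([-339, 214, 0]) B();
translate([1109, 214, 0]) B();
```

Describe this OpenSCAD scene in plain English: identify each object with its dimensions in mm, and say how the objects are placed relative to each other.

A is a table with a 1059×772 mm rectangular top, 39 mm thick, top surface at z = 704 mm, supported by four 46×46 mm square legs, each inset 21 mm from the nearest pair of top edges, running from the floor. Four apron rails, 46 mm thick and 112 mm tall, run between adjacent legs with their top edges flush with the underside of the top and their outer faces flush with the legs' outer faces.

B is a simple wooden stool: a rectangular seat 289 mm (x) by 344 mm (y), 37 mm thick, top face at z = 402 mm, on four round legs, each 48 mm in diameter. The legs rest on z = 0, each leg's axis is inset half a diameter from the nearest pair of seat edges (so the leg's bounding box is flush with the corner).

Four stools sit around the table at the −y, +y, −x, +x sides.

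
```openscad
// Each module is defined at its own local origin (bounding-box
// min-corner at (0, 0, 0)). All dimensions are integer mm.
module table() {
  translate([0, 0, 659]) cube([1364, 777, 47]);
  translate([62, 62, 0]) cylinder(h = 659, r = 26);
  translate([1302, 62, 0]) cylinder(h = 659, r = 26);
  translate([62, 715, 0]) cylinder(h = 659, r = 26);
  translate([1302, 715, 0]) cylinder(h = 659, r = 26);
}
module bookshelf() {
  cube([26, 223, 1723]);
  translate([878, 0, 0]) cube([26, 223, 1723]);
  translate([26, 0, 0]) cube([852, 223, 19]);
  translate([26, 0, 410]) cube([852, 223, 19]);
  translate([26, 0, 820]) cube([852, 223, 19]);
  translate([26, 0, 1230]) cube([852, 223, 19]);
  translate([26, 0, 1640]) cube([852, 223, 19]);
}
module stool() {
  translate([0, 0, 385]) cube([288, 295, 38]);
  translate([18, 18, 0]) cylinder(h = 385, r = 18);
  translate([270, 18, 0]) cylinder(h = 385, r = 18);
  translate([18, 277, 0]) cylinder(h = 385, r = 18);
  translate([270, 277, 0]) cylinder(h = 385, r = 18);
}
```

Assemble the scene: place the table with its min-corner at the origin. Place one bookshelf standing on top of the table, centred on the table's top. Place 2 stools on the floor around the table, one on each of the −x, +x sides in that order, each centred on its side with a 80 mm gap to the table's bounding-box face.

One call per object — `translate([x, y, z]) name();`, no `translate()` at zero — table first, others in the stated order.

table();
translate([230, 277, 706]) bookshelf();
translate([-368, 241, 0]) stool();
translate([1444, 241, 0]) stool();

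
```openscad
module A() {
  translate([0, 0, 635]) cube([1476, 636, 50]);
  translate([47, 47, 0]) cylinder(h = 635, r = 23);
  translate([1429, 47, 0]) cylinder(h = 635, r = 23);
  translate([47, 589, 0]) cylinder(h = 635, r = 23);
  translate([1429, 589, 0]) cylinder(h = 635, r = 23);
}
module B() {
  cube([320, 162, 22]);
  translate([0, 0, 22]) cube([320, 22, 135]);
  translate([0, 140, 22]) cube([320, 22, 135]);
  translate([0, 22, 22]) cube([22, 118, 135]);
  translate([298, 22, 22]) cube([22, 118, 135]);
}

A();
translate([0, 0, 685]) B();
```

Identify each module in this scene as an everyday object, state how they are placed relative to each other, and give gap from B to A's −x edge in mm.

A is a table. B is an open box. The open box is on top of the table. The gap from the open box to the table's −x edge is 0 mm.

The open box's min-x is at 0; the table's min-x is 0; gap = 0 mm.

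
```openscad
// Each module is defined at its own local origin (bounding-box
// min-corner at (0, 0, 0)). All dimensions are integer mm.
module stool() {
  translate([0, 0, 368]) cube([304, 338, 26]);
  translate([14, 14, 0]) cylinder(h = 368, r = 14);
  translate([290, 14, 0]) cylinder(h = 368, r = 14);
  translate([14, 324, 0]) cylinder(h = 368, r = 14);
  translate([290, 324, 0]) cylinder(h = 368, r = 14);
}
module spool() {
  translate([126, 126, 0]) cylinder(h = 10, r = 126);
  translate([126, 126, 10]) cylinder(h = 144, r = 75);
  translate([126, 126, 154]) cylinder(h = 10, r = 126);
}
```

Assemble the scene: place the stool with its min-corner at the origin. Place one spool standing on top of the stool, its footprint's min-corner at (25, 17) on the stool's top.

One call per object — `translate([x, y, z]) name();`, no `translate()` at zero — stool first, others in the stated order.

stool();
translate([25, 17, 394]) spool();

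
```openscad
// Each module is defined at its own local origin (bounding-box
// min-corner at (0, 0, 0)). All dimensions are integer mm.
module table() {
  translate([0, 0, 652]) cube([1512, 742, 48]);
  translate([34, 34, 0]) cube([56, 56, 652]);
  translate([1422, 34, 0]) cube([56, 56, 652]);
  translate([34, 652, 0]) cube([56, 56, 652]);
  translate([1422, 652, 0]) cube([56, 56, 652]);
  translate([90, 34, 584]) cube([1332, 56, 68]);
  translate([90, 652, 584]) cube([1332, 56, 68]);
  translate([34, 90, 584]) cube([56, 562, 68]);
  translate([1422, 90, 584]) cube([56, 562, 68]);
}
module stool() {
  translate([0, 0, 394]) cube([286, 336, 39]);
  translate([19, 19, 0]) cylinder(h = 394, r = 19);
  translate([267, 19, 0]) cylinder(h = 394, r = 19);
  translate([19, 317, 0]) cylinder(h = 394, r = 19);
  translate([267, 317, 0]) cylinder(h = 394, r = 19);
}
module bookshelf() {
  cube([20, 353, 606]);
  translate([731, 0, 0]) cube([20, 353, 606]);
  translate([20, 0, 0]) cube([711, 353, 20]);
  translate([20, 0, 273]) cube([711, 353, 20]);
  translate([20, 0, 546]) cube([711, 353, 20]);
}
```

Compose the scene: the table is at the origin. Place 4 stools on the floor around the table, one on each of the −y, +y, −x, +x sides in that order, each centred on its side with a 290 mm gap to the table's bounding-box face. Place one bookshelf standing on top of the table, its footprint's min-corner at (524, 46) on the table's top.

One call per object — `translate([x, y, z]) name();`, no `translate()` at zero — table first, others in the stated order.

table();
translate([613, -626, 0]) stool();
translate([613, 1032, 0]) stool();
translate([-576, 203, 0]) stool();
translate([1802, 203, 0]) stool();
translate([524, 46, 700]) bookshelf();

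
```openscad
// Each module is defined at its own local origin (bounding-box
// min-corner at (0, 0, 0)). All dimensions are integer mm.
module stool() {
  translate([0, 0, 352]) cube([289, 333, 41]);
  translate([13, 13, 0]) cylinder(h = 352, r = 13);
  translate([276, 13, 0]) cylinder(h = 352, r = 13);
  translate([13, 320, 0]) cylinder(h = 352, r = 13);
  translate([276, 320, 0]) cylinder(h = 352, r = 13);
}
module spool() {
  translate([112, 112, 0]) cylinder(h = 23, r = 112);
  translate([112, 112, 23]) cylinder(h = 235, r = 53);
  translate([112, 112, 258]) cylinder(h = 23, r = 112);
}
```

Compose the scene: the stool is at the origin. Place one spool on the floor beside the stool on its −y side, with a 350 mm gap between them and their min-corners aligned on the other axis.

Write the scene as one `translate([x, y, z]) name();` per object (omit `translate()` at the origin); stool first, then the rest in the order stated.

stool();
translate([0, -574, 0]) spool();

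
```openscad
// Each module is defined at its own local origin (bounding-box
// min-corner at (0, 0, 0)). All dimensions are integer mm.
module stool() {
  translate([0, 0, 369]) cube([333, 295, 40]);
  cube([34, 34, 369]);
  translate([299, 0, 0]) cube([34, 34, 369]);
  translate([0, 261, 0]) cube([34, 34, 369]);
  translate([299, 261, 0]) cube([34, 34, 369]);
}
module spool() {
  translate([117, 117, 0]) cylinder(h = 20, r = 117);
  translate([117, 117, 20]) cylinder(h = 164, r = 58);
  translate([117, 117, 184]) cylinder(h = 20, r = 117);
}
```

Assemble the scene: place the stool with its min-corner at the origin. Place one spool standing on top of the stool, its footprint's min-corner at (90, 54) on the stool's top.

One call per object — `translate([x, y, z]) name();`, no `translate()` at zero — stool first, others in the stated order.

stool();
translate([90, 54, 409]) spool();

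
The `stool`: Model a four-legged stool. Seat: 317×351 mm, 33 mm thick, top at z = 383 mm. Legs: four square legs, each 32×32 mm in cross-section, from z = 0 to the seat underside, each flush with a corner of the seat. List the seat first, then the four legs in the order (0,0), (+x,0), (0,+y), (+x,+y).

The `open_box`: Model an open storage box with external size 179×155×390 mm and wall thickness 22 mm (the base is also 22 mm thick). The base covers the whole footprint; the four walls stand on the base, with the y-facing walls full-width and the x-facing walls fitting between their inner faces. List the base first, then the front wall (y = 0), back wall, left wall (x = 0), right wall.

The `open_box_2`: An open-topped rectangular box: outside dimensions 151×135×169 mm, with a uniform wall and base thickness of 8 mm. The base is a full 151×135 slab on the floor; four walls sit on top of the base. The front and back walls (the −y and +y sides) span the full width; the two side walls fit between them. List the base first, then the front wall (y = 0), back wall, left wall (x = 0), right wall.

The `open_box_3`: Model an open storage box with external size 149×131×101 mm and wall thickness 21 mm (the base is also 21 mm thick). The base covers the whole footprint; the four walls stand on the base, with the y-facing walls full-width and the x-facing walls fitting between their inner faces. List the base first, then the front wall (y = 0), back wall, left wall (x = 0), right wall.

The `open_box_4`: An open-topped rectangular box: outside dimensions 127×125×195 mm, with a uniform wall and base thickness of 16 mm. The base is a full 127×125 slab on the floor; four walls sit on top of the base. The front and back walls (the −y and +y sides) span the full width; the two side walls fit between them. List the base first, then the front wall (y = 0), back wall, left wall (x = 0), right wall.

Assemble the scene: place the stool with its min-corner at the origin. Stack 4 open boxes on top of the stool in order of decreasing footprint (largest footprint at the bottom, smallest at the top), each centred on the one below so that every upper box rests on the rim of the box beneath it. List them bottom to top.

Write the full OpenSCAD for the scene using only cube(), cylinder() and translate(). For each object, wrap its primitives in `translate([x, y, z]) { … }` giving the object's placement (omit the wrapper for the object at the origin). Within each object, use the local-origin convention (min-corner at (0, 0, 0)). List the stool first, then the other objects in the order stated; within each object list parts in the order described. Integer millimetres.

translate([0, 0, 350]) cube([317, 351, 33]);
cube([32, 32, 350]);
translate([285, 0, 0]) cube([32, 32, 350]);
translate([0, 319, 0]) cube([32, 32, 350]);
translate([285, 319, 0]) cube([32, 32, 350]);
translate([69, 98, 383]) {
  cube([179, 155, 22]);
  translate([0, 0, 22]) cube([179, 22, 368]);
  translate([0, 133, 22]) cube([179, 22, 368]);
  translate([0, 22, 22]) cube([22, 111, 368]);
  translate([157, 22, 22]) cube([22, 111, 368]);
}
translate([83, 108, 773]) {
  cube([151, 135, 8]);
  translate([0, 0, 8]) cube([151, 8, 161]);
  translate([0, 127, 8]) cube([151, 8, 161]);
  translate([0, 8, 8]) cube([8, 119, 161]);
  translate([143, 8, 8]) cube([8, 119, 161]);
}
translate([84, 110, 942]) {
  cube([149, 131, 21]);
  translate([0, 0, 21]) cube([149, 21, 80]);
  translate([0, 110, 21]) cube([149, 21, 80]);
  translate([0, 21, 21]) cube([21, 89, 80]);
  translate([128, 21, 21]) cube([21, 89, 80]);
}
translate([95, 113, 1043]) {
  cube([127, 125, 16]);
  translate([0, 0, 16]) cube([127, 16, 179]);
  translate([0, 109, 16]) cube([127, 16, 179]);
  translate([0, 16, 16]) cube([16, 93, 179]);
  translate([111, 16, 16]) cube([16, 93, 179]);
}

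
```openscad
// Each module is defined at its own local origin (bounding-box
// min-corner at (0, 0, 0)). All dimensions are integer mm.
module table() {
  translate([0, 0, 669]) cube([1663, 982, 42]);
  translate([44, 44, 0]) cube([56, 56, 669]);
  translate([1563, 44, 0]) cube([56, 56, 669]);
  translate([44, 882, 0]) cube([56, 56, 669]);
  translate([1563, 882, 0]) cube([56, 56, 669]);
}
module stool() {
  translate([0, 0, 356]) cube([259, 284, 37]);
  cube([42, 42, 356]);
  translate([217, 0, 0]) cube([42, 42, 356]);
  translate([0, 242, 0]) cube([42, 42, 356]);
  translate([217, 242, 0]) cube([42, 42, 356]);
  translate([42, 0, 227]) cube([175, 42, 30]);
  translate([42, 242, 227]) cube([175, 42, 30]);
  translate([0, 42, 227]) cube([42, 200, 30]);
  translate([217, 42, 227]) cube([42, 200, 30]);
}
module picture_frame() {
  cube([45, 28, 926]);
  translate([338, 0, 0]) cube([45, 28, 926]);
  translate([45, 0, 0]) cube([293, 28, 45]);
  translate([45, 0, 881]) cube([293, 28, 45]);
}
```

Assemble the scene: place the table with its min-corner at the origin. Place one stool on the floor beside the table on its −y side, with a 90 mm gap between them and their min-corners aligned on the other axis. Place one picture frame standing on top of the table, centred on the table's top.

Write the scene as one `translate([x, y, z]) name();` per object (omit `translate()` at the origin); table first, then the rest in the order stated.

table();
translate([0, -374, 0]) stool();
translate([640, 477, 711]) picture_frame();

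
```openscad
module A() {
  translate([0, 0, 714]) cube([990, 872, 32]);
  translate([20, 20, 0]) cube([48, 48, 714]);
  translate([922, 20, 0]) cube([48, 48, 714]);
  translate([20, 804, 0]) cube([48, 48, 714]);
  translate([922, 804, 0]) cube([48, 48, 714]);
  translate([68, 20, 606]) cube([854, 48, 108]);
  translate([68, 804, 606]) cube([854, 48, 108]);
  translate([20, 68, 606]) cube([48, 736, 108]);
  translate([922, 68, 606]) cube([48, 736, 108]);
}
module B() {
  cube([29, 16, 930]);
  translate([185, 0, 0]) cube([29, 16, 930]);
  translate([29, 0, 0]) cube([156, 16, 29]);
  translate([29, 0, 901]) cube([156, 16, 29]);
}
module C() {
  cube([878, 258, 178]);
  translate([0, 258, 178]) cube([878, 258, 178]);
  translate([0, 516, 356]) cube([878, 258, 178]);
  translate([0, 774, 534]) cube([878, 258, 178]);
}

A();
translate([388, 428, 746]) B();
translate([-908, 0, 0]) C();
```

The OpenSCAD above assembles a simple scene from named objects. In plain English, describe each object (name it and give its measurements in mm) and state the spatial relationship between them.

A is a table: top 990 mm (x) × 872 mm (y), 32 mm thick, upper face at z = 746 mm, on four 48×48 mm square legs, each inset 20 mm from the nearest pair of top edges, running from z = 0 to the bottom of the top. Four apron rails, 48 mm thick and 108 mm tall, run between adjacent legs with their top edges flush with the underside of the top and their outer faces flush with the legs' outer faces.

B is a picture frame with a 156×872 mm rectangular opening (x by z) and a uniform 29 mm border on every side. Frame depth is 16 mm along y. It is built from two vertical stiles running the full outside height and two horizontal rails spanning the gap between the stiles.

C is a straight staircase of 4 solid steps. Each step is 878 mm wide (x), 258 mm deep (y, the going) and 178 mm tall (the rise). The first step rests on the floor; each subsequent step sits one going further in +y and one rise higher in +z, directly behind and above the previous step with no overlap.

The picture frame is on top of the table, centred. The staircase is on the floor beside the table on its −x side.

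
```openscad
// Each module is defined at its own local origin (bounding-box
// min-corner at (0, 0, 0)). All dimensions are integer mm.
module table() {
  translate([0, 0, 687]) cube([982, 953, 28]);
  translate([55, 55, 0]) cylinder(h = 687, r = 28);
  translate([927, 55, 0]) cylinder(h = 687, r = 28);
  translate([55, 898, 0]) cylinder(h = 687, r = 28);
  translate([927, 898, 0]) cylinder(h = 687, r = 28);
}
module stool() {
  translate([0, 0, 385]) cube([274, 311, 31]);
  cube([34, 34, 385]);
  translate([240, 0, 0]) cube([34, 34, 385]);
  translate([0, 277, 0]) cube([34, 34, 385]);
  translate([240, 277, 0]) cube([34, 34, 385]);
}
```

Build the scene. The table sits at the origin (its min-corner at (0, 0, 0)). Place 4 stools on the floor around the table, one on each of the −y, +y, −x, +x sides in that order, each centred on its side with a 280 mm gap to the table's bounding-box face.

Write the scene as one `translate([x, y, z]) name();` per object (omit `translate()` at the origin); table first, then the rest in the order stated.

table();
translate([354, -591, 0]) stool();
translate([354, 1233, 0]) stool();
translate([-554, 321, 0]) stool();
translate([1262, 321, 0]) stool();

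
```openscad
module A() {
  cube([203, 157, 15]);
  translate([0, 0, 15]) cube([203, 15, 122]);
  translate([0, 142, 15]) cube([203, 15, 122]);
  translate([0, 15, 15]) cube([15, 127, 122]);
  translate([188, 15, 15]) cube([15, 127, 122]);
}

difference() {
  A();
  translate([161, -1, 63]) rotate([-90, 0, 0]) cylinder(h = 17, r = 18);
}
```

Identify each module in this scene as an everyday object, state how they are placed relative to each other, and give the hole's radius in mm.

The subtracted cylinder has r = 18 mm.

A is an open box. The open box has a circular hole through its front wall. The hole's radius is 18 mm.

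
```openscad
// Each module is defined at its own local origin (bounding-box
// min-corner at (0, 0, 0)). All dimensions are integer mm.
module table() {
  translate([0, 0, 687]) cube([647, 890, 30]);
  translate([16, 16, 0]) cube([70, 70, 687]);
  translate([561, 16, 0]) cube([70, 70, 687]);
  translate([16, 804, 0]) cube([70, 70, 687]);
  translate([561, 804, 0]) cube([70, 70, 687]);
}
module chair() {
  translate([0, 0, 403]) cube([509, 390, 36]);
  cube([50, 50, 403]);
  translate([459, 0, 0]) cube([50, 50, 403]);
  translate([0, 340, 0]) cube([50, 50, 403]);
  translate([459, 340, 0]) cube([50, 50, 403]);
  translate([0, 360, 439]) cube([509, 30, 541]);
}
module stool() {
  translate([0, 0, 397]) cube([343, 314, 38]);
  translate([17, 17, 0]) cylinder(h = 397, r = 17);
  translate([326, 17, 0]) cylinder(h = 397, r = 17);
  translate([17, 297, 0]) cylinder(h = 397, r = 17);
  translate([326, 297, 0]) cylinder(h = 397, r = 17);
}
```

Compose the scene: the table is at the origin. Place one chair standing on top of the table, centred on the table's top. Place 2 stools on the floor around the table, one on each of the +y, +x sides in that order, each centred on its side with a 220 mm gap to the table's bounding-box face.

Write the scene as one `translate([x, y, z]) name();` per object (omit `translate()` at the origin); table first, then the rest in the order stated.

table();
translate([69, 250, 717]) chair();
translate([152, 1110, 0]) stool();
translate([867, 288, 0]) stool();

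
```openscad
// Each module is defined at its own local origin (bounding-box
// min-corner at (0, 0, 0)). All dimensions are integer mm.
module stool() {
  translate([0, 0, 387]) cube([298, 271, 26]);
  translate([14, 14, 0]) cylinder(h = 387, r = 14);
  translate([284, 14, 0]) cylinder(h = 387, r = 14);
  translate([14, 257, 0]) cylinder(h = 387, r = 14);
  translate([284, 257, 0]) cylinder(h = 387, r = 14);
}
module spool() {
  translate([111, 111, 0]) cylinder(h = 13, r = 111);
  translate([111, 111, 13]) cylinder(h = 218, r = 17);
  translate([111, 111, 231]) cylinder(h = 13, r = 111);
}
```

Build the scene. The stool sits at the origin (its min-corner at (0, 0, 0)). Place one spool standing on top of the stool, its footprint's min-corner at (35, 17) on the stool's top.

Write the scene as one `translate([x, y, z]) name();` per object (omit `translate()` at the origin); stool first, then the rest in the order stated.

stool();
translate([35, 17, 413]) spool();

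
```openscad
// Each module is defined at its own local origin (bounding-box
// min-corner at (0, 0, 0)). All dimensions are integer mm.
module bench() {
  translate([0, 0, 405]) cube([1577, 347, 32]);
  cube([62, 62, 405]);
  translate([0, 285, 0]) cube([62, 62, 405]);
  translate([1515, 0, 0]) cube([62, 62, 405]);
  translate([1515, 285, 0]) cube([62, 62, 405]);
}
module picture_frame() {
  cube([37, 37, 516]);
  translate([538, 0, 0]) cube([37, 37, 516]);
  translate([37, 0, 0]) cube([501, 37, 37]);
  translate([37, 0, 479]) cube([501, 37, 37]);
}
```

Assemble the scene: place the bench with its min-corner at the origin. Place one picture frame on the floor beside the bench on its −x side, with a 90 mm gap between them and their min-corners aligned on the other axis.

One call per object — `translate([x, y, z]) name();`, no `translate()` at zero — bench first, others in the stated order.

bench();
translate([-665, 0, 0]) picture_frame();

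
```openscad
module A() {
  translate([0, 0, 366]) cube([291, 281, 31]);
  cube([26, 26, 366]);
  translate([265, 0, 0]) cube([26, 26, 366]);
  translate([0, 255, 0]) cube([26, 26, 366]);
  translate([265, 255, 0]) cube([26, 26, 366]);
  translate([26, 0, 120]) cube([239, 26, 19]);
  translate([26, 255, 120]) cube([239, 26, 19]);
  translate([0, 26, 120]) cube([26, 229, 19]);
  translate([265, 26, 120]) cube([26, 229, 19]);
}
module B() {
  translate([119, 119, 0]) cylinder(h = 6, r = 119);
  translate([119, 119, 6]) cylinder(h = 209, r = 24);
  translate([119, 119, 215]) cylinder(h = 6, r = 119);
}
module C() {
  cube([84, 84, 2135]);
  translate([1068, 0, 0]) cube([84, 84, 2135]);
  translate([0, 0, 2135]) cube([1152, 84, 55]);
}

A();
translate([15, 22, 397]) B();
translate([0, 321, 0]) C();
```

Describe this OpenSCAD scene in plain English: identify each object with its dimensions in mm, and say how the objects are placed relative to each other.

A is a simple wooden stool: a rectangular seat 291 mm (x) by 281 mm (y), 31 mm thick, top face at z = 397 mm, on four square legs, each 26×26 mm in cross-section. The legs rest on z = 0, each flush with a corner of the seat. Four stretchers, 26 mm wide and 19 mm tall, connect adjacent legs with their undersides at z = 120 mm, each running between the inner faces of the legs it joins and aligned with the legs' outer faces on the other axis.

B is a spool: two coaxial disc flanges of radius 119 mm and thickness 6 mm, joined by a core cylinder of radius 24 mm and height 209 mm. The lower flange rests on z = 0 and the three cylinders share a vertical axis.

C is a rectangular door frame: two vertical jambs of 84×84 mm section, 2135 mm tall, with a clear opening 984 mm wide between their inner faces. A header 55 mm tall and 84 mm deep lies on top of the jambs and spans the full outside width.

The spool is on top of the stool. The door frame is on the floor beside the stool on its +y side.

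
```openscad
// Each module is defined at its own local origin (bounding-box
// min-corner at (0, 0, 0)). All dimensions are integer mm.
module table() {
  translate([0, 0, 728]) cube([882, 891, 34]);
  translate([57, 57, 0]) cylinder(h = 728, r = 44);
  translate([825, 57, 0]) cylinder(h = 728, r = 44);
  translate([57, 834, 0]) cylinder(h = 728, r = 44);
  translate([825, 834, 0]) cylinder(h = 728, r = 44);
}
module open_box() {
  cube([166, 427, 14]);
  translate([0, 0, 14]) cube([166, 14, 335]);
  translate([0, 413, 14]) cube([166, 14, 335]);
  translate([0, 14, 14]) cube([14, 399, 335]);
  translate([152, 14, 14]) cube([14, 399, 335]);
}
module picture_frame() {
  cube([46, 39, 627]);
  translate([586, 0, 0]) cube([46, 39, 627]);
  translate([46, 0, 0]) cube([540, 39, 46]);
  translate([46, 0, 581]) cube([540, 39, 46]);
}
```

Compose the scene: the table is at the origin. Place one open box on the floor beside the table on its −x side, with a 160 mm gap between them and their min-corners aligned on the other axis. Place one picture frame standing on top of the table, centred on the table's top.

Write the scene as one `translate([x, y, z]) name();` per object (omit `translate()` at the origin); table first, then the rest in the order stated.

table();
translate([-326, 0, 0]) open_box();
translate([125, 426, 762]) picture_frame();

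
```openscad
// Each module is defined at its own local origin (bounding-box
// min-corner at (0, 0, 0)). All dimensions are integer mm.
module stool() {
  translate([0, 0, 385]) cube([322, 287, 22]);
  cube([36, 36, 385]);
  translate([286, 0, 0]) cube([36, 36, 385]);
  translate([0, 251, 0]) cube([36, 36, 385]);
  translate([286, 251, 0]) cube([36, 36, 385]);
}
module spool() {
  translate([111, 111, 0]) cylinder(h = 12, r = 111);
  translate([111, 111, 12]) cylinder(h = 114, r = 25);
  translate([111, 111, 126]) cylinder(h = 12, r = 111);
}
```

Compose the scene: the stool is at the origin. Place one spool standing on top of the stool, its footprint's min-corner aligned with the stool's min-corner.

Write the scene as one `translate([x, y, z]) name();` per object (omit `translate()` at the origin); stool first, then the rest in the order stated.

stool();
translate([0, 0, 407]) spool();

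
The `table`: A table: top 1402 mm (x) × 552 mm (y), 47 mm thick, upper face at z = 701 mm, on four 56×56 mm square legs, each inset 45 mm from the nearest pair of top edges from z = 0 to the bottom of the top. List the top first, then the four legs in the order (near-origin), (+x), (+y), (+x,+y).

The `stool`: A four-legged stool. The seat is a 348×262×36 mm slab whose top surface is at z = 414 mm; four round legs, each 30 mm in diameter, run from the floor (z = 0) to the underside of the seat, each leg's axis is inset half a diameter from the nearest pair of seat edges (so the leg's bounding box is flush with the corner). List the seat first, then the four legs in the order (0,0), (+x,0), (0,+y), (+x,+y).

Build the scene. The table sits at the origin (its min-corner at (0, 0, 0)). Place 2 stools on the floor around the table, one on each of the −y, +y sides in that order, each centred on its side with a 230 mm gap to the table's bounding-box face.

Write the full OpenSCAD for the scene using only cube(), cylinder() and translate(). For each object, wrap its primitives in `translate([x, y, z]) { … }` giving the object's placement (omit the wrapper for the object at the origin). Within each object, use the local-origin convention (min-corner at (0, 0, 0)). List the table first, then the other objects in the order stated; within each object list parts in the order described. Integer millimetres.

translate([0, 0, 654]) cube([1402, 552, 47]);
translate([45, 45, 0]) cube([56, 56, 654]);
translate([1301, 45, 0]) cube([56, 56, 654]);
translate([45, 451, 0]) cube([56, 56, 654]);
translate([1301, 451, 0]) cube([56, 56, 654]);
translate([527, -492, 0]) {
  translate([0, 0, 378]) cube([348, 262, 36]);
  translate([15, 15, 0]) cylinder(h = 378, r = 15);
  translate([333, 15, 0]) cylinder(h = 378, r = 15);
  translate([15, 247, 0]) cylinder(h = 378, r = 15);
  translate([333, 247, 0]) cylinder(h = 378, r = 15);
}
translate([527, 782, 0]) {
  translate([0, 0, 378]) cube([348, 262, 36]);
  translate([15, 15, 0]) cylinder(h = 378, r = 15);
  translate([333, 15, 0]) cylinder(h = 378, r = 15);
  translate([15, 247, 0]) cylinder(h = 378, r = 15);
  translate([333, 247, 0]) cylinder(h = 378, r = 15);
}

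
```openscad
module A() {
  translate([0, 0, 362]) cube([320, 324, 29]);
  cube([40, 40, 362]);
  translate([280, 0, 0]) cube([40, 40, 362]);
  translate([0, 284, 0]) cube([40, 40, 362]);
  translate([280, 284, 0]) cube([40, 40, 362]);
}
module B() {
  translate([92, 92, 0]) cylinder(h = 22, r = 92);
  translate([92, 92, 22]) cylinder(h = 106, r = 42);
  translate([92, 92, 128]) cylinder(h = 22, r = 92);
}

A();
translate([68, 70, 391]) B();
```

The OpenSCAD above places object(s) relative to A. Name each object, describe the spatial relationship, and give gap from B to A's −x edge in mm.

The spool's min-x is at 68; the stool's min-x is 0; gap = 68 mm.

A is a stool. B is a spool. The spool is on top of the stool, centred. The gap from the spool to the stool's −x edge is 68 mm.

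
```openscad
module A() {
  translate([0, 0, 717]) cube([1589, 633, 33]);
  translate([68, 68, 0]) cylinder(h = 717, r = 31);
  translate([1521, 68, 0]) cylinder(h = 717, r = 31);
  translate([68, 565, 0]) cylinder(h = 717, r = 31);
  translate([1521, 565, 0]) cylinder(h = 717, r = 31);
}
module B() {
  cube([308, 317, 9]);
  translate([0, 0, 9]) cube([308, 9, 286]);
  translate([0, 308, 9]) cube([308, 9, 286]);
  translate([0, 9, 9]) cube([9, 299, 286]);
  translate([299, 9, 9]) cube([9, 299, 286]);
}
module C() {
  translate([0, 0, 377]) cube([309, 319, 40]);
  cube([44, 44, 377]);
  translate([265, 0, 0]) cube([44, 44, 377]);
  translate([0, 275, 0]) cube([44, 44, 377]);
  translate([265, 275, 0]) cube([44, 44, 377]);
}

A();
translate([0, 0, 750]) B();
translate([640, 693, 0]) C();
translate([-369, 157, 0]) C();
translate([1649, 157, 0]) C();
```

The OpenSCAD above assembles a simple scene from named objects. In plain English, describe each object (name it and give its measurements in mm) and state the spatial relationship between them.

A is a table with a 1589×633 mm rectangular top, 33 mm thick, top surface at z = 750 mm, supported by four round legs of 62 mm diameter, each leg's bounding box inset 37 mm from the nearest pair of top edges, running from the floor.

B is an open-topped rectangular box: outside dimensions 308×317×295 mm, with a uniform wall and base thickness of 9 mm. The base is a full 308×317 slab on the floor; four walls sit on top of the base. The front and back walls (the −y and +y sides) span the full width; the two side walls fit between them.

C is a simple wooden stool: a rectangular seat 309 mm (x) by 319 mm (y), 40 mm thick, top face at z = 417 mm, on four square legs, each 44×44 mm in cross-section. The legs rest on z = 0, each flush with a corner of the seat.

The open box is on top of the table. Three stools sit around the table at the +y, −x, +x sides.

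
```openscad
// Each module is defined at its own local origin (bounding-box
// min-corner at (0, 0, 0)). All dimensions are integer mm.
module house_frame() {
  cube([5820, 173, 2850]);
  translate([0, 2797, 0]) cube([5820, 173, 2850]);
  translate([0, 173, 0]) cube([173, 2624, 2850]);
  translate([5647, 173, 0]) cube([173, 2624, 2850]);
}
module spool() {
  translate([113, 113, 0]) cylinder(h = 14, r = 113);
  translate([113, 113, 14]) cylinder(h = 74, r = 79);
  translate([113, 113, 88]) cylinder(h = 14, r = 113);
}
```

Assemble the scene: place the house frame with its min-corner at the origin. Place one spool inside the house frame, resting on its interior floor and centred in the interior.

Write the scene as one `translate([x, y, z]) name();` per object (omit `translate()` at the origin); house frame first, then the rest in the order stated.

house_frame();
translate([2797, 1372, 0]) spool();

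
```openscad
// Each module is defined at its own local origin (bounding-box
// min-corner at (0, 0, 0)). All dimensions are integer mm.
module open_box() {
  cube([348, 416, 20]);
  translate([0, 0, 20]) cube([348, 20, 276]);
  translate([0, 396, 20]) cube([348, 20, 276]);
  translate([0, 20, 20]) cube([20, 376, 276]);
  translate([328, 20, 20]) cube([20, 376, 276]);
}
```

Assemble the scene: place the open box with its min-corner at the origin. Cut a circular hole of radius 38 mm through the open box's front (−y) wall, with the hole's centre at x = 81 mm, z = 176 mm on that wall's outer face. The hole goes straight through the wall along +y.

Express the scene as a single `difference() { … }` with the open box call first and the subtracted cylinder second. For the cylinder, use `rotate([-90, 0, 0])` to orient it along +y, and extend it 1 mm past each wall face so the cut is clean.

difference() {
  open_box();
  translate([81, -1, 176]) rotate([-90, 0, 0]) cylinder(h = 22, r = 38);
}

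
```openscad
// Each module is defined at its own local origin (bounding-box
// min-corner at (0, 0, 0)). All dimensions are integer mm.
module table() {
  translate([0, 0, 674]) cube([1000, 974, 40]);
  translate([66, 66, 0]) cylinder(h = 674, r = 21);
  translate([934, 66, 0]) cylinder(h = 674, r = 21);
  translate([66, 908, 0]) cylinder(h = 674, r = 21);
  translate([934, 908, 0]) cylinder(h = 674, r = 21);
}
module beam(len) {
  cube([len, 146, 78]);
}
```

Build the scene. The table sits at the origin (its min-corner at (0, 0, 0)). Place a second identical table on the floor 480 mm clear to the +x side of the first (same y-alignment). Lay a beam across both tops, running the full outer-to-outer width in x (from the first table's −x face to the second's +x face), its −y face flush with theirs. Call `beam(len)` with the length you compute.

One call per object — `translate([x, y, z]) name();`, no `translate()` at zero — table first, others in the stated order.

table();
translate([1480, 0, 0]) table();
translate([0, 0, 714]) beam(2480);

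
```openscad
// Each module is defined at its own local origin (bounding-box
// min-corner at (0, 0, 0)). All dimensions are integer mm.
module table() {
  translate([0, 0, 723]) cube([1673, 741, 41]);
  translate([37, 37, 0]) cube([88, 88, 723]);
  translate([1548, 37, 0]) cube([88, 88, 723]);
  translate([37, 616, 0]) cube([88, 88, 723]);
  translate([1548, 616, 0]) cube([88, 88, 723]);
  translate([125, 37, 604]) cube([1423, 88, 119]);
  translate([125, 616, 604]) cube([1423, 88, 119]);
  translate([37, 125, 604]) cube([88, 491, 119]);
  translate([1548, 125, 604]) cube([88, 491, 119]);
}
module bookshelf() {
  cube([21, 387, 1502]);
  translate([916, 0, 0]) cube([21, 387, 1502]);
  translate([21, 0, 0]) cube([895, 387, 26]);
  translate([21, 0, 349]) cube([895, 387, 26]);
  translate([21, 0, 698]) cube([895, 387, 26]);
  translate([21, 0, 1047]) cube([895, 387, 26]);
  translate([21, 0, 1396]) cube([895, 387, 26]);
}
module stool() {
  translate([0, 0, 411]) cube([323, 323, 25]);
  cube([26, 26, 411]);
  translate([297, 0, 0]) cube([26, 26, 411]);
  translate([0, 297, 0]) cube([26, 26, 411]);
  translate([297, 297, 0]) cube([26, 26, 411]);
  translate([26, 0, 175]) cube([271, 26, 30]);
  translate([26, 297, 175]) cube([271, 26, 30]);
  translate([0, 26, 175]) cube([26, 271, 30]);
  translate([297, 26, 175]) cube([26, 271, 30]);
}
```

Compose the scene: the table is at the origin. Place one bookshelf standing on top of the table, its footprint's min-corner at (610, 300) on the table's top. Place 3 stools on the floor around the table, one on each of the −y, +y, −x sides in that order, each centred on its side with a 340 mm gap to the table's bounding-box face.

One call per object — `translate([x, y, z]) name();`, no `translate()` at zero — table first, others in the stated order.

table();
translate([610, 300, 764]) bookshelf();
translate([675, -663, 0]) stool();
translate([675, 1081, 0]) stool();
translate([-663, 209, 0]) stool();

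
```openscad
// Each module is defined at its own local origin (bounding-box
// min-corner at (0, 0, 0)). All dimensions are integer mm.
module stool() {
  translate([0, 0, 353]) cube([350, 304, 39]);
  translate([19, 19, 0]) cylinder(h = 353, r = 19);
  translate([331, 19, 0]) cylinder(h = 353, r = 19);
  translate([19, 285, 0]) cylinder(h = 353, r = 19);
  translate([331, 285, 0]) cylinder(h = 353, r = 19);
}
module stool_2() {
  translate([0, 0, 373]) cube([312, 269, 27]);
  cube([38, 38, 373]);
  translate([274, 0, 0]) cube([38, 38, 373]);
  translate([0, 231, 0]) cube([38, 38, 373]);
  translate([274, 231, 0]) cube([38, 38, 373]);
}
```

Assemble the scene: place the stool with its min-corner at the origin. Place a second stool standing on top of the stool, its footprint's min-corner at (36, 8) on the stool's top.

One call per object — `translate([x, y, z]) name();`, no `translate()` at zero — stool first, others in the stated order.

stool();
translate([36, 8, 392]) stool_2();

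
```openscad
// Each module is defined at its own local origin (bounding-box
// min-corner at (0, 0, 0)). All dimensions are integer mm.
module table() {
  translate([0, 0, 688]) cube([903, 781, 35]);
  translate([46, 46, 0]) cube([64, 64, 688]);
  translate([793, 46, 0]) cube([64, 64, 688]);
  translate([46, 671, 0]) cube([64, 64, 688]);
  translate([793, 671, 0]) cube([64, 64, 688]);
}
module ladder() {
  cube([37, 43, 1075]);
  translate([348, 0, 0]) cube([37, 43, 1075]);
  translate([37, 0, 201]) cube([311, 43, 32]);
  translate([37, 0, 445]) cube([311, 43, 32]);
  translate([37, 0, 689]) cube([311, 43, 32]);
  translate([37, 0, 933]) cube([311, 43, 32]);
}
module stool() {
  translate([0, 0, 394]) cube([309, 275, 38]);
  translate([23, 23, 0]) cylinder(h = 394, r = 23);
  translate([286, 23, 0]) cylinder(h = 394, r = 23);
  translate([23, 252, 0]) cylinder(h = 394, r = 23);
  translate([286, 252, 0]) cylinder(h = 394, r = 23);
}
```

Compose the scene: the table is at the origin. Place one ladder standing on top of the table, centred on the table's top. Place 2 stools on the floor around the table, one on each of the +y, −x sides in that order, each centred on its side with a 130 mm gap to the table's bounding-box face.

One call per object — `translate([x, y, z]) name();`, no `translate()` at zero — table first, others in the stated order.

table();
translate([259, 369, 723]) ladder();
translate([297, 911, 0]) stool();
translate([-439, 253, 0]) stool();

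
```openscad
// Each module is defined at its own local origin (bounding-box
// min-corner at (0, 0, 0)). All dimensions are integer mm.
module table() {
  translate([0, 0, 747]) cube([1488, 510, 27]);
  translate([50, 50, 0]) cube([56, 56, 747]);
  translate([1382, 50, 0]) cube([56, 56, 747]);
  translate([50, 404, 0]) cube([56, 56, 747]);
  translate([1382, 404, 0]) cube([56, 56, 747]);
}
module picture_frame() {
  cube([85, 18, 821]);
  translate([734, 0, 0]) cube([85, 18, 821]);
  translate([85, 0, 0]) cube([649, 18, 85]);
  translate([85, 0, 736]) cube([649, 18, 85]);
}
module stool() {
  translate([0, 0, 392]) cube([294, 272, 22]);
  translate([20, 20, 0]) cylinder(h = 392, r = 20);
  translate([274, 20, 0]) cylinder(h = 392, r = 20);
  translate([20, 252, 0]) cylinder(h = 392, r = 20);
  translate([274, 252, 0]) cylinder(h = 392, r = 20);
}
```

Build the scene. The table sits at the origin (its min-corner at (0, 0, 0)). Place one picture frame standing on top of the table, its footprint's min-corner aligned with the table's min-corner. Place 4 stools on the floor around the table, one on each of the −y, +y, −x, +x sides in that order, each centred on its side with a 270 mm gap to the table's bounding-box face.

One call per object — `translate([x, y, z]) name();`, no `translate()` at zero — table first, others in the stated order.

table();
translate([0, 0, 774]) picture_frame();
translate([597, -542, 0]) stool();
translate([597, 780, 0]) stool();
translate([-564, 119, 0]) stool();
translate([1758, 119, 0]) stool();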